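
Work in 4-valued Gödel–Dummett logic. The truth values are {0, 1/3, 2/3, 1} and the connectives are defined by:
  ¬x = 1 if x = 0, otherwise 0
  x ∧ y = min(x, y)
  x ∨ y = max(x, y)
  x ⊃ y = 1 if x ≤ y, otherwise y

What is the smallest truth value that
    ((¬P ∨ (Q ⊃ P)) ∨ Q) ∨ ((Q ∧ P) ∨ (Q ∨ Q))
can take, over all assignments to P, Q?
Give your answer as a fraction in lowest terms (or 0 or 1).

Take P = 1/3, Q = 2/3:
¬P = ¬1/3 = 0
Q ⊃ P = 2/3 ⊃ 1/3 = 1/3
¬P ∨ (Q ⊃ P) = 0 ∨ 1/3 = 1/3
(¬P ∨ (Q ⊃ P)) ∨ Q = 1/3 ∨ 2/3 = 2/3
Q ∧ P = 2/3 ∧ 1/3 = 1/3
Q ∨ Q = 2/3 ∨ 2/3 = 2/3
(Q ∧ P) ∨ (Q ∨ Q) = 1/3 ∨ 2/3 = 2/3
((¬P ∨ (Q ⊃ P)) ∨ Q) ∨ ((Q ∧ P) ∨ (Q ∨ Q)) = 2/3 ∨ 2/3 = 2/3
No assignment yields a value below 2/3, so this is the minimum.

2/3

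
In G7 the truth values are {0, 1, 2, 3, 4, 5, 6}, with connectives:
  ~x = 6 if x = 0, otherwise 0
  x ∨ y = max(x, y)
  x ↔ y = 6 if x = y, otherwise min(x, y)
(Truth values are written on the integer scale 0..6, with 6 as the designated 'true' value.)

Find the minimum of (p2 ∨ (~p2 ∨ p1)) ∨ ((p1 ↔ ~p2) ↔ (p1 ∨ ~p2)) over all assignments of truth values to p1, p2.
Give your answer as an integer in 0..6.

Take p1 = 0, p2 = 1:
~p2 = ~1 = 0
~p2 ∨ p1 = 0 ∨ 0 = 0
p2 ∨ (~p2 ∨ p1) = 1 ∨ 0 = 1
~p2 = ~1 = 0
p1 ↔ ~p2 = 0 ↔ 0 = 6
~p2 = ~1 = 0
p1 ∨ ~p2 = 0 ∨ 0 = 0
(p1 ↔ ~p2) ↔ (p1 ∨ ~p2) = 6 ↔ 0 = 0
(p2 ∨ (~p2 ∨ p1)) ∨ ((p1 ↔ ~p2) ↔ (p1 ∨ ~p2)) = 1 ∨ 0 = 1
No assignment yields a value below 1, so this is the minimum.

1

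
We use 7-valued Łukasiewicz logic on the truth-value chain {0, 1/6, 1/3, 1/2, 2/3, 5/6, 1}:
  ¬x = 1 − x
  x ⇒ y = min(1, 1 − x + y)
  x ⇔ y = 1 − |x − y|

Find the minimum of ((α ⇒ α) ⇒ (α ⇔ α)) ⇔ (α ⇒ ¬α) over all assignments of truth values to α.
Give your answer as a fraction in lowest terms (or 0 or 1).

Take α = 1:
α ⇒ α = 1 ⇒ 1 = 1
α ⇔ α = 1 ⇔ 1 = 1
(α ⇒ α) ⇒ (α ⇔ α) = 1 ⇒ 1 = 1
¬α = ¬1 = 0
α ⇒ ¬α = 1 ⇒ 0 = 0
((α ⇒ α) ⇒ (α ⇔ α)) ⇔ (α ⇒ ¬α) = 1 ⇔ 0 = 0
No assignment yields a value below 0, so this is the minimum.

0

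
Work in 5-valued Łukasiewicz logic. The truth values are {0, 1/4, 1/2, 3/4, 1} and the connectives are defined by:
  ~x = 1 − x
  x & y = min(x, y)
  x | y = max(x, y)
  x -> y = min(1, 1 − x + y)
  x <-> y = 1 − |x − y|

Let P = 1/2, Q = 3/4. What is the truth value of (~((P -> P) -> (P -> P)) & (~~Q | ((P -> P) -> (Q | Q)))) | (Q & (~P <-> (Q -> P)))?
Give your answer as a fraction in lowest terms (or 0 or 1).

3/4

P -> P = 1/2 -> 1/2 = 1
P -> P = 1/2 -> 1/2 = 1
(P -> P) -> (P -> P) = 1 -> 1 = 1
~((P -> P) -> (P -> P)) = ~1 = 0
~Q = ~3/4 = 1/4
~~Q = ~1/4 = 3/4
P -> P = 1/2 -> 1/2 = 1
Q | Q = 3/4 | 3/4 = 3/4
(P -> P) -> (Q | Q) = 1 -> 3/4 = 3/4
~~Q | ((P -> P) -> (Q | Q)) = 3/4 | 3/4 = 3/4
~((P -> P) -> (P -> P)) & (~~Q | ((P -> P) -> (Q | Q))) = 0 & 3/4 = 0
~P = ~1/2 = 1/2
Q -> P = 3/4 -> 1/2 = 3/4
~P <-> (Q -> P) = 1/2 <-> 3/4 = 3/4
Q & (~P <-> (Q -> P)) = 3/4 & 3/4 = 3/4
(~((P -> P) -> (P -> P)) & (~~Q | ((P -> P) -> (Q | Q)))) | (Q & (~P <-> (Q -> P))) = 0 | 3/4 = 3/4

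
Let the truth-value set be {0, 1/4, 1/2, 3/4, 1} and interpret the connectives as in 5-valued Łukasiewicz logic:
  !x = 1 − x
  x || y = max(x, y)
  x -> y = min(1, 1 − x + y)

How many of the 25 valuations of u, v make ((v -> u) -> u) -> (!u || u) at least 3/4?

24

value 1: 21 assignments (counts)
value 3/4: 3 assignments (counts)
value 1/2: 1 assignment
So 24 of the 25 assignments meet the threshold.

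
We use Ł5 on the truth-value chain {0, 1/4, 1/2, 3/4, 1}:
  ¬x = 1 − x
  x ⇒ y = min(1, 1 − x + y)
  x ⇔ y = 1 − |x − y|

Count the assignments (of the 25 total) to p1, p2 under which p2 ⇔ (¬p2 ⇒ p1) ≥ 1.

value 1: 9 assignments (counts)
value 3/4: 7 assignments
value 1/2: 5 assignments
value 1/4: 3 assignments
value 0: 1 assignment
So 9 of the 25 assignments meet the threshold.

9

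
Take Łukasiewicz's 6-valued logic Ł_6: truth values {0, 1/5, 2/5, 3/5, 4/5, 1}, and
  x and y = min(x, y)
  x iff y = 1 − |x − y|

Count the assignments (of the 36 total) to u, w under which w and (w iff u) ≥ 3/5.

12

value 1: 1 assignment (counts)
value 4/5: 4 assignments (counts)
value 3/5: 7 assignments (counts)
value 2/5: 9 assignments
value 1/5: 8 assignments
value 0: 7 assignments
So 12 of the 36 assignments meet the threshold.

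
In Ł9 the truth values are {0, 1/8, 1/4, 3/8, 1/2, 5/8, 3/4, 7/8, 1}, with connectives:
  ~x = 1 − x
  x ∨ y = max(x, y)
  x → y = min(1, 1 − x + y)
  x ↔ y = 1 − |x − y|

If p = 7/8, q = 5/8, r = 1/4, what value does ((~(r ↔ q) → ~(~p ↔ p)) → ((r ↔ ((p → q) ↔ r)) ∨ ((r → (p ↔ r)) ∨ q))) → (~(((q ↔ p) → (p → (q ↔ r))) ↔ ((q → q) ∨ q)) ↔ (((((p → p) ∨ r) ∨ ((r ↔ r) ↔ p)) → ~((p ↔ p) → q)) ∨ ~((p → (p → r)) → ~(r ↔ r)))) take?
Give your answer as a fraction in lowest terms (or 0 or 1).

r ↔ q = 1/4 ↔ 5/8 = 5/8
~(r ↔ q) = ~5/8 = 3/8
~p = ~7/8 = 1/8
~p ↔ p = 1/8 ↔ 7/8 = 1/4
~(~p ↔ p) = ~1/4 = 3/4
~(r ↔ q) → ~(~p ↔ p) = 3/8 → 3/4 = 1
p → q = 7/8 → 5/8 = 3/4
(p → q) ↔ r = 3/4 ↔ 1/4 = 1/2
r ↔ ((p → q) ↔ r) = 1/4 ↔ 1/2 = 3/4
p ↔ r = 7/8 ↔ 1/4 = 3/8
r → (p ↔ r) = 1/4 → 3/8 = 1
(r → (p ↔ r)) ∨ q = 1 ∨ 5/8 = 1
(r ↔ ((p → q) ↔ r)) ∨ ((r → (p ↔ r)) ∨ q) = 3/4 ∨ 1 = 1
(~(r ↔ q) → ~(~p ↔ p)) → ((r ↔ ((p → q) ↔ r)) ∨ ((r → (p ↔ r)) ∨ q)) = 1 → 1 = 1
q ↔ p = 5/8 ↔ 7/8 = 3/4
q ↔ r = 5/8 ↔ 1/4 = 5/8
p → (q ↔ r) = 7/8 → 5/8 = 3/4
(q ↔ p) → (p → (q ↔ r)) = 3/4 → 3/4 = 1
q → q = 5/8 → 5/8 = 1
(q → q) ∨ q = 1 ∨ 5/8 = 1
((q ↔ p) → (p → (q ↔ r))) ↔ ((q → q) ∨ q) = 1 ↔ 1 = 1
~(((q ↔ p) → (p → (q ↔ r))) ↔ ((q → q) ∨ q)) = ~1 = 0
p → p = 7/8 → 7/8 = 1
(p → p) ∨ r = 1 ∨ 1/4 = 1
r ↔ r = 1/4 ↔ 1/4 = 1
(r ↔ r) ↔ p = 1 ↔ 7/8 = 7/8
((p → p) ∨ r) ∨ ((r ↔ r) ↔ p) = 1 ∨ 7/8 = 1
p ↔ p = 7/8 ↔ 7/8 = 1
(p ↔ p) → q = 1 → 5/8 = 5/8
~((p ↔ p) → q) = ~5/8 = 3/8
(((p → p) ∨ r) ∨ ((r ↔ r) ↔ p)) → ~((p ↔ p) → q) = 1 → 3/8 = 3/8
p → r = 7/8 → 1/4 = 3/8
p → (p → r) = 7/8 → 3/8 = 1/2
r ↔ r = 1/4 ↔ 1/4 = 1
~(r ↔ r) = ~1 = 0
(p → (p → r)) → ~(r ↔ r) = 1/2 → 0 = 1/2
~((p → (p → r)) → ~(r ↔ r)) = ~1/2 = 1/2
((((p → p) ∨ r) ∨ ((r ↔ r) ↔ p)) → ~((p ↔ p) → q)) ∨ ~((p → (p → r)) → ~(r ↔ r)) = 3/8 ∨ 1/2 = 1/2
~(((q ↔ p) → (p → (q ↔ r))) ↔ ((q → q) ∨ q)) ↔ (((((p → p) ∨ r) ∨ ((r ↔ r) ↔ p)) → ~((p ↔ p) → q)) ∨ ~((p → (p → r)) → ~(r ↔ r))) = 0 ↔ 1/2 = 1/2
((~(r ↔ q) → ~(~p ↔ p)) → ((r ↔ ((p → q) ↔ r)) ∨ ((r → (p ↔ r)) ∨ q))) → (~(((q ↔ p) → (p → (q ↔ r))) ↔ ((q → q) ∨ q)) ↔ (((((p → p) ∨ r) ∨ ((r ↔ r) ↔ p)) → ~((p ↔ p) → q)) ∨ ~((p → (p → r)) → ~(r ↔ r)))) = 1 → 1/2 = 1/2

1/2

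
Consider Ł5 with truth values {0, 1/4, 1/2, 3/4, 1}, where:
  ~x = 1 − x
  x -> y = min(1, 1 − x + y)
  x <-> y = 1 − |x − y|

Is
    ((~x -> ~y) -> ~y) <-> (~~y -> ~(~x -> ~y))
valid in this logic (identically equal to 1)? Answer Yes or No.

At x = 1/2, y = 1/2, for instance:
~x = ~1/2 = 1/2
~y = ~1/2 = 1/2
~x -> ~y = 1/2 -> 1/2 = 1
~y = ~1/2 = 1/2
(~x -> ~y) -> ~y = 1 -> 1/2 = 1/2
~~y = ~1/2 = 1/2
~(~x -> ~y) = ~1 = 0
~~y -> ~(~x -> ~y) = 1/2 -> 0 = 1/2
((~x -> ~y) -> ~y) <-> (~~y -> ~(~x -> ~y)) = 1/2 <-> 1/2 = 1
and checking the remaining 24 assignments likewise gives ≥ 1 in every case.

Yes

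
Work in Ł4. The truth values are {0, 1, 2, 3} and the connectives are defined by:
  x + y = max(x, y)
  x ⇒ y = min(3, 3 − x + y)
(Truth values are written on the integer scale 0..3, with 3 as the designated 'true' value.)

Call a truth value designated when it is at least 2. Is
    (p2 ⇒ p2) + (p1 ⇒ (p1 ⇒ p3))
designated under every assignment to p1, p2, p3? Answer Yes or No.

Yes

At p1 = 0, p2 = 2, p3 = 3, for instance:
p2 ⇒ p2 = 2 ⇒ 2 = 3
p1 ⇒ p3 = 0 ⇒ 3 = 3
p1 ⇒ (p1 ⇒ p3) = 0 ⇒ 3 = 3
(p2 ⇒ p2) + (p1 ⇒ (p1 ⇒ p3)) = 3 + 3 = 3
and checking the remaining 63 assignments likewise gives ≥ 2 in every case.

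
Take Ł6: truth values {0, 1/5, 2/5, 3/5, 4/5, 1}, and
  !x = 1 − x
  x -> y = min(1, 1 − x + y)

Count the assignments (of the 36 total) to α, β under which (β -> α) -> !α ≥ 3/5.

value 1: 12 assignments (counts)
value 4/5: 4 assignments (counts)
value 3/5: 4 assignments (counts)
value 2/5: 5 assignments
value 1/5: 5 assignments
value 0: 6 assignments
So 20 of the 36 assignments meet the threshold.

20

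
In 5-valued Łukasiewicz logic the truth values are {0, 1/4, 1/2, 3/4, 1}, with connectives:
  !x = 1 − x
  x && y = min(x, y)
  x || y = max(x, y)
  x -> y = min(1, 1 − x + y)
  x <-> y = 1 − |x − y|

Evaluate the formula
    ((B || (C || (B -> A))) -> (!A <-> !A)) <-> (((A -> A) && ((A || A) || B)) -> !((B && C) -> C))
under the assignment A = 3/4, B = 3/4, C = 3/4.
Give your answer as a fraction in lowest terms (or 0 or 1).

1/4

B -> A = 3/4 -> 3/4 = 1
C || (B -> A) = 3/4 || 1 = 1
B || (C || (B -> A)) = 3/4 || 1 = 1
!A = !3/4 = 1/4
!A = !3/4 = 1/4
!A <-> !A = 1/4 <-> 1/4 = 1
(B || (C || (B -> A))) -> (!A <-> !A) = 1 -> 1 = 1
A -> A = 3/4 -> 3/4 = 1
A || A = 3/4 || 3/4 = 3/4
(A || A) || B = 3/4 || 3/4 = 3/4
(A -> A) && ((A || A) || B) = 1 && 3/4 = 3/4
B && C = 3/4 && 3/4 = 3/4
(B && C) -> C = 3/4 -> 3/4 = 1
!((B && C) -> C) = !1 = 0
((A -> A) && ((A || A) || B)) -> !((B && C) -> C) = 3/4 -> 0 = 1/4
((B || (C || (B -> A))) -> (!A <-> !A)) <-> (((A -> A) && ((A || A) || B)) -> !((B && C) -> C)) = 1 <-> 1/4 = 1/4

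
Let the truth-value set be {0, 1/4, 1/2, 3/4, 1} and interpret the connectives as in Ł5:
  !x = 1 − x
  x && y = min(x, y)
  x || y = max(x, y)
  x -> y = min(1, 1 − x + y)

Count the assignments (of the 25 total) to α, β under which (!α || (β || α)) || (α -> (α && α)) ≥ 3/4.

25

value 1: 25 assignments (counts)
So 25 of the 25 assignments meet the threshold.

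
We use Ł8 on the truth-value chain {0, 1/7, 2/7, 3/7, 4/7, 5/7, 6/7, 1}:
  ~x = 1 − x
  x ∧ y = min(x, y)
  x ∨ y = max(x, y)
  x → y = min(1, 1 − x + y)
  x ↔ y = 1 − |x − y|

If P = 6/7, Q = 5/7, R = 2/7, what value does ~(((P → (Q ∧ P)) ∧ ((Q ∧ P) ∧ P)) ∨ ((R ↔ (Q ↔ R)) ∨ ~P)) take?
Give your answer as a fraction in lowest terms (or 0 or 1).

2/7

Q ∧ P = 5/7 ∧ 6/7 = 5/7
P → (Q ∧ P) = 6/7 → 5/7 = 6/7
Q ∧ P = 5/7 ∧ 6/7 = 5/7
(Q ∧ P) ∧ P = 5/7 ∧ 6/7 = 5/7
(P → (Q ∧ P)) ∧ ((Q ∧ P) ∧ P) = 6/7 ∧ 5/7 = 5/7
Q ↔ R = 5/7 ↔ 2/7 = 4/7
R ↔ (Q ↔ R) = 2/7 ↔ 4/7 = 5/7
~P = ~6/7 = 1/7
(R ↔ (Q ↔ R)) ∨ ~P = 5/7 ∨ 1/7 = 5/7
((P → (Q ∧ P)) ∧ ((Q ∧ P) ∧ P)) ∨ ((R ↔ (Q ↔ R)) ∨ ~P) = 5/7 ∨ 5/7 = 5/7
~(((P → (Q ∧ P)) ∧ ((Q ∧ P) ∧ P)) ∨ ((R ↔ (Q ↔ R)) ∨ ~P)) = ~5/7 = 2/7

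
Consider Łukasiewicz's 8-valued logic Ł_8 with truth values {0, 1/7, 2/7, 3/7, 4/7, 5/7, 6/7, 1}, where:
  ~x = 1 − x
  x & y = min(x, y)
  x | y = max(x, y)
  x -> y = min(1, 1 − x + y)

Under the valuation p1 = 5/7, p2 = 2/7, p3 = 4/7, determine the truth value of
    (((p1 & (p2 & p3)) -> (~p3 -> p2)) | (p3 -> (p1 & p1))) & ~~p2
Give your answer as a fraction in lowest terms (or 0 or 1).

p2 & p3 = 2/7 & 4/7 = 2/7
p1 & (p2 & p3) = 5/7 & 2/7 = 2/7
~p3 = ~4/7 = 3/7
~p3 -> p2 = 3/7 -> 2/7 = 6/7
(p1 & (p2 & p3)) -> (~p3 -> p2) = 2/7 -> 6/7 = 1
p1 & p1 = 5/7 & 5/7 = 5/7
p3 -> (p1 & p1) = 4/7 -> 5/7 = 1
((p1 & (p2 & p3)) -> (~p3 -> p2)) | (p3 -> (p1 & p1)) = 1 | 1 = 1
~p2 = ~2/7 = 5/7
~~p2 = ~5/7 = 2/7
(((p1 & (p2 & p3)) -> (~p3 -> p2)) | (p3 -> (p1 & p1))) & ~~p2 = 1 & 2/7 = 2/7

2/7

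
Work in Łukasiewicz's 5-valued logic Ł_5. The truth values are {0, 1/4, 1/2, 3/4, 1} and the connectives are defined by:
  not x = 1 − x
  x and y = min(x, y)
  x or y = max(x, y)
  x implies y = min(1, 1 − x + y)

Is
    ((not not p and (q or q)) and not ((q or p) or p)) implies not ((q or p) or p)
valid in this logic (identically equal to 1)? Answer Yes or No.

At p = 0, q = 3/4, for instance:
not p = not 0 = 1
not not p = not 1 = 0
q or q = 3/4 or 3/4 = 3/4
not not p and (q or q) = 0 and 3/4 = 0
q or p = 3/4 or 0 = 3/4
(q or p) or p = 3/4 or 0 = 3/4
not ((q or p) or p) = not 3/4 = 1/4
(not not p and (q or q)) and not ((q or p) or p) = 0 and 1/4 = 0
((not not p and (q or q)) and not ((q or p) or p)) implies not ((q or p) or p) = 0 implies 1/4 = 1
and checking the remaining 24 assignments likewise gives ≥ 1 in every case.

Yes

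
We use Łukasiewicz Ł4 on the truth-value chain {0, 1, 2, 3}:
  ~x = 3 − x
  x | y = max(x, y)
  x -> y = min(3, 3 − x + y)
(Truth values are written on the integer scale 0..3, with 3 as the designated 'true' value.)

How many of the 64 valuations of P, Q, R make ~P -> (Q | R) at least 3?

value 3: 50 assignments (counts)
value 2: 9 assignments
value 1: 4 assignments
value 0: 1 assignment
So 50 of the 64 assignments meet the threshold.

50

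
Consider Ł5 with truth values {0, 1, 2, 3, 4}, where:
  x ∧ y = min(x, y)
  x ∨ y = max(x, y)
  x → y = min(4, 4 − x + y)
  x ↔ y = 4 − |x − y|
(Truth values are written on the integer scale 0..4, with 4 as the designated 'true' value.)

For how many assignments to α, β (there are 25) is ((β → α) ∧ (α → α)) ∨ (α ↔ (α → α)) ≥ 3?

19

value 4: 15 assignments (counts)
value 3: 4 assignments (counts)
value 2: 3 assignments
value 1: 2 assignments
value 0: 1 assignment
So 19 of the 25 assignments meet the threshold.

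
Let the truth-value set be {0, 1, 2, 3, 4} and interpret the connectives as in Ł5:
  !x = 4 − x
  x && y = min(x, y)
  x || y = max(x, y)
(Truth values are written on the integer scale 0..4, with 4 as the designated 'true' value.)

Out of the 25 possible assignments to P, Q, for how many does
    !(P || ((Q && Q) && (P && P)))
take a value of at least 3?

10

value 4: 5 assignments (counts)
value 3: 5 assignments (counts)
value 2: 5 assignments
value 1: 5 assignments
value 0: 5 assignments
So 10 of the 25 assignments meet the threshold.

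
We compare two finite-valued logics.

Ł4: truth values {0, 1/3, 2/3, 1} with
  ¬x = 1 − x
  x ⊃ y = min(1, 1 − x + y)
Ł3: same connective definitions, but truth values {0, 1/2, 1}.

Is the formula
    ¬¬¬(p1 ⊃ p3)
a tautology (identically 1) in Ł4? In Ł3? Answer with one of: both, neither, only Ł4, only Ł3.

In Ł4: at p1 = 0, p3 = 0 the value is 0 — not a tautology.
In Ł3: at p1 = 0, p3 = 0 the value is 0 — not a tautology.

neither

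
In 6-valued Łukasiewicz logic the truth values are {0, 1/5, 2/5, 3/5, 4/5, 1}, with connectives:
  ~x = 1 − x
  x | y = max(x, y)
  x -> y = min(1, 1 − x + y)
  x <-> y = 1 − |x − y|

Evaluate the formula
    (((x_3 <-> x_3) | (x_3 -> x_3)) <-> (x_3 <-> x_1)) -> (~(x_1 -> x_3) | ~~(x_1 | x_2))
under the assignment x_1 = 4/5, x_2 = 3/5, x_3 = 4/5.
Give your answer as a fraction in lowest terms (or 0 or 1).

4/5

x_3 <-> x_3 = 4/5 <-> 4/5 = 1
x_3 -> x_3 = 4/5 -> 4/5 = 1
(x_3 <-> x_3) | (x_3 -> x_3) = 1 | 1 = 1
x_3 <-> x_1 = 4/5 <-> 4/5 = 1
((x_3 <-> x_3) | (x_3 -> x_3)) <-> (x_3 <-> x_1) = 1 <-> 1 = 1
x_1 -> x_3 = 4/5 -> 4/5 = 1
~(x_1 -> x_3) = ~1 = 0
x_1 | x_2 = 4/5 | 3/5 = 4/5
~(x_1 | x_2) = ~4/5 = 1/5
~~(x_1 | x_2) = ~1/5 = 4/5
~(x_1 -> x_3) | ~~(x_1 | x_2) = 0 | 4/5 = 4/5
(((x_3 <-> x_3) | (x_3 -> x_3)) <-> (x_3 <-> x_1)) -> (~(x_1 -> x_3) | ~~(x_1 | x_2)) = 1 -> 4/5 = 4/5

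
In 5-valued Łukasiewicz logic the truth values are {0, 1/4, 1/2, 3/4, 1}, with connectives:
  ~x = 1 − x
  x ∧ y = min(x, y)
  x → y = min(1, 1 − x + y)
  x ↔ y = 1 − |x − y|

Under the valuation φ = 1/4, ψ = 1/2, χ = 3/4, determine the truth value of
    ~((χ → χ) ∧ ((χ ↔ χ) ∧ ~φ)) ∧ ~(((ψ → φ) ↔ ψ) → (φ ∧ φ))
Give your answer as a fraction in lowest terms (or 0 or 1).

1/4

χ → χ = 3/4 → 3/4 = 1
χ ↔ χ = 3/4 ↔ 3/4 = 1
~φ = ~1/4 = 3/4
(χ ↔ χ) ∧ ~φ = 1 ∧ 3/4 = 3/4
(χ → χ) ∧ ((χ ↔ χ) ∧ ~φ) = 1 ∧ 3/4 = 3/4
~((χ → χ) ∧ ((χ ↔ χ) ∧ ~φ)) = ~3/4 = 1/4
ψ → φ = 1/2 → 1/4 = 3/4
(ψ → φ) ↔ ψ = 3/4 ↔ 1/2 = 3/4
φ ∧ φ = 1/4 ∧ 1/4 = 1/4
((ψ → φ) ↔ ψ) → (φ ∧ φ) = 3/4 → 1/4 = 1/2
~(((ψ → φ) ↔ ψ) → (φ ∧ φ)) = ~1/2 = 1/2
~((χ → χ) ∧ ((χ ↔ χ) ∧ ~φ)) ∧ ~(((ψ → φ) ↔ ψ) → (φ ∧ φ)) = 1/4 ∧ 1/2 = 1/4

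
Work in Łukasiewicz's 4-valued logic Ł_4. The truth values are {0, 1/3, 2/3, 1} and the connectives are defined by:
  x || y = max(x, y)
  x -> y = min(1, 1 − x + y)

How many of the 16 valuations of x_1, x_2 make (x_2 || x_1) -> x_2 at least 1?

10

x_1 = 0, x_2 = 0 ↦ 1  ≥
x_1 = 0, x_2 = 1/3 ↦ 1  ≥
x_1 = 0, x_2 = 2/3 ↦ 1  ≥
x_1 = 0, x_2 = 1 ↦ 1  ≥
x_1 = 1/3, x_2 = 0 ↦ 2/3  <
x_1 = 1/3, x_2 = 1/3 ↦ 1  ≥
x_1 = 1/3, x_2 = 2/3 ↦ 1  ≥
x_1 = 1/3, x_2 = 1 ↦ 1  ≥
x_1 = 2/3, x_2 = 0 ↦ 1/3  <
x_1 = 2/3, x_2 = 1/3 ↦ 2/3  <
x_1 = 2/3, x_2 = 2/3 ↦ 1  ≥
x_1 = 2/3, x_2 = 1 ↦ 1  ≥
x_1 = 1, x_2 = 0 ↦ 0  <
x_1 = 1, x_2 = 1/3 ↦ 1/3  <
x_1 = 1, x_2 = 2/3 ↦ 2/3  <
x_1 = 1, x_2 = 1 ↦ 1  ≥
So 10 of the 16 assignments meet the threshold.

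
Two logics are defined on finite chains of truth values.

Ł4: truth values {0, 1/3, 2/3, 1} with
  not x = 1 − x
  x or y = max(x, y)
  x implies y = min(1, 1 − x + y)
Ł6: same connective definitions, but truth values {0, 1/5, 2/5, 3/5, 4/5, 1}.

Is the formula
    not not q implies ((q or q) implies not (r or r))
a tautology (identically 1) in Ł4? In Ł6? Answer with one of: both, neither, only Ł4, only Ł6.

In Ł4: at q = 2/3, r = 1 the value is 2/3 — not a tautology.
In Ł6: at q = 3/5, r = 1 the value is 4/5 — not a tautology.

neither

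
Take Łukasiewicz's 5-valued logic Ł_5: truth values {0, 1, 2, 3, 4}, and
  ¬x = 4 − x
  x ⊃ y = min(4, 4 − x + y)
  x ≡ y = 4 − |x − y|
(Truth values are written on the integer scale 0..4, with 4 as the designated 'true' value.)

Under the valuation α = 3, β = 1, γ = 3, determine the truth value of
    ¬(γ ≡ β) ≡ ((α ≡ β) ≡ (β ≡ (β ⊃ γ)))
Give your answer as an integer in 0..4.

γ ≡ β = 3 ≡ 1 = 2
¬(γ ≡ β) = ¬2 = 2
α ≡ β = 3 ≡ 1 = 2
β ⊃ γ = 1 ⊃ 3 = 4
β ≡ (β ⊃ γ) = 1 ≡ 4 = 1
(α ≡ β) ≡ (β ≡ (β ⊃ γ)) = 2 ≡ 1 = 3
¬(γ ≡ β) ≡ ((α ≡ β) ≡ (β ≡ (β ⊃ γ))) = 2 ≡ 3 = 3

3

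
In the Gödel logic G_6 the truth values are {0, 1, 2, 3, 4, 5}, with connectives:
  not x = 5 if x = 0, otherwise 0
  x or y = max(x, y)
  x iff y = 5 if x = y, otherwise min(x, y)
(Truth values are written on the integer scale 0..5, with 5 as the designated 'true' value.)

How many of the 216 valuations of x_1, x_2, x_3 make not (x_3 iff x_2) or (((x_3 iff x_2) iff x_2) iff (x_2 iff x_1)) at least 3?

value 5: 96 assignments (counts)
value 4: 4 assignments (counts)
value 3: 13 assignments (counts)
value 2: 28 assignments
value 1: 49 assignments
value 0: 26 assignments
So 113 of the 216 assignments meet the threshold.

113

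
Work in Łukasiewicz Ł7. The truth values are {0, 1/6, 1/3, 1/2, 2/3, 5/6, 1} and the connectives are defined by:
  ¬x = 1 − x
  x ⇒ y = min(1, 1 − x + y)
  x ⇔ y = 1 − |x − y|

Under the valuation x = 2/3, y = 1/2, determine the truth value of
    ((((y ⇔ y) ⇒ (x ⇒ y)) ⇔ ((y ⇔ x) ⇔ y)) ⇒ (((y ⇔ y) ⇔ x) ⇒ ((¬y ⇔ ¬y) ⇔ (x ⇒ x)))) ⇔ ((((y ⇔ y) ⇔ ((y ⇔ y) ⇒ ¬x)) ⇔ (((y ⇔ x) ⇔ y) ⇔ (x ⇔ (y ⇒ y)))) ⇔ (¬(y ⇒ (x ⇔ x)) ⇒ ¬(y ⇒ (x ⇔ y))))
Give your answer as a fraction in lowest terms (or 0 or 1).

1/3

y ⇔ y = 1/2 ⇔ 1/2 = 1
x ⇒ y = 2/3 ⇒ 1/2 = 5/6
(y ⇔ y) ⇒ (x ⇒ y) = 1 ⇒ 5/6 = 5/6
y ⇔ x = 1/2 ⇔ 2/3 = 5/6
(y ⇔ x) ⇔ y = 5/6 ⇔ 1/2 = 2/3
((y ⇔ y) ⇒ (x ⇒ y)) ⇔ ((y ⇔ x) ⇔ y) = 5/6 ⇔ 2/3 = 5/6
y ⇔ y = 1/2 ⇔ 1/2 = 1
(y ⇔ y) ⇔ x = 1 ⇔ 2/3 = 2/3
¬y = ¬1/2 = 1/2
¬y = ¬1/2 = 1/2
¬y ⇔ ¬y = 1/2 ⇔ 1/2 = 1
x ⇒ x = 2/3 ⇒ 2/3 = 1
(¬y ⇔ ¬y) ⇔ (x ⇒ x) = 1 ⇔ 1 = 1
((y ⇔ y) ⇔ x) ⇒ ((¬y ⇔ ¬y) ⇔ (x ⇒ x)) = 2/3 ⇒ 1 = 1
(((y ⇔ y) ⇒ (x ⇒ y)) ⇔ ((y ⇔ x) ⇔ y)) ⇒ (((y ⇔ y) ⇔ x) ⇒ ((¬y ⇔ ¬y) ⇔ (x ⇒ x))) = 5/6 ⇒ 1 = 1
y ⇔ y = 1/2 ⇔ 1/2 = 1
y ⇔ y = 1/2 ⇔ 1/2 = 1
¬x = ¬2/3 = 1/3
(y ⇔ y) ⇒ ¬x = 1 ⇒ 1/3 = 1/3
(y ⇔ y) ⇔ ((y ⇔ y) ⇒ ¬x) = 1 ⇔ 1/3 = 1/3
y ⇔ x = 1/2 ⇔ 2/3 = 5/6
(y ⇔ x) ⇔ y = 5/6 ⇔ 1/2 = 2/3
y ⇒ y = 1/2 ⇒ 1/2 = 1
x ⇔ (y ⇒ y) = 2/3 ⇔ 1 = 2/3
((y ⇔ x) ⇔ y) ⇔ (x ⇔ (y ⇒ y)) = 2/3 ⇔ 2/3 = 1
((y ⇔ y) ⇔ ((y ⇔ y) ⇒ ¬x)) ⇔ (((y ⇔ x) ⇔ y) ⇔ (x ⇔ (y ⇒ y))) = 1/3 ⇔ 1 = 1/3
x ⇔ x = 2/3 ⇔ 2/3 = 1
y ⇒ (x ⇔ x) = 1/2 ⇒ 1 = 1
¬(y ⇒ (x ⇔ x)) = ¬1 = 0
x ⇔ y = 2/3 ⇔ 1/2 = 5/6
y ⇒ (x ⇔ y) = 1/2 ⇒ 5/6 = 1
¬(y ⇒ (x ⇔ y)) = ¬1 = 0
¬(y ⇒ (x ⇔ x)) ⇒ ¬(y ⇒ (x ⇔ y)) = 0 ⇒ 0 = 1
(((y ⇔ y) ⇔ ((y ⇔ y) ⇒ ¬x)) ⇔ (((y ⇔ x) ⇔ y) ⇔ (x ⇔ (y ⇒ y)))) ⇔ (¬(y ⇒ (x ⇔ x)) ⇒ ¬(y ⇒ (x ⇔ y))) = 1/3 ⇔ 1 = 1/3
((((y ⇔ y) ⇒ (x ⇒ y)) ⇔ ((y ⇔ x) ⇔ y)) ⇒ (((y ⇔ y) ⇔ x) ⇒ ((¬y ⇔ ¬y) ⇔ (x ⇒ x)))) ⇔ ((((y ⇔ y) ⇔ ((y ⇔ y) ⇒ ¬x)) ⇔ (((y ⇔ x) ⇔ y) ⇔ (x ⇔ (y ⇒ y)))) ⇔ (¬(y ⇒ (x ⇔ x)) ⇒ ¬(y ⇒ (x ⇔ y)))) = 1 ⇔ 1/3 = 1/3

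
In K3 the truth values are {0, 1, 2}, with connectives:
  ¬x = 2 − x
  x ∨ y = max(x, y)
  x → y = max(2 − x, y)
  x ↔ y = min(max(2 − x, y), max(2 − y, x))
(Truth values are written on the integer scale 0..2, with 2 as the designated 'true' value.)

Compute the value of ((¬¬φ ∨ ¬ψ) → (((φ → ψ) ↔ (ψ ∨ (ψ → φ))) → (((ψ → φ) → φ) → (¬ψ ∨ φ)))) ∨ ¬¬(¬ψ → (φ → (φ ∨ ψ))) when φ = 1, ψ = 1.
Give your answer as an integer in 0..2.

1

¬φ = ¬1 = 1
¬¬φ = ¬1 = 1
¬ψ = ¬1 = 1
¬¬φ ∨ ¬ψ = 1 ∨ 1 = 1
φ → ψ = 1 → 1 = 1
ψ → φ = 1 → 1 = 1
ψ ∨ (ψ → φ) = 1 ∨ 1 = 1
(φ → ψ) ↔ (ψ ∨ (ψ → φ)) = 1 ↔ 1 = 1
ψ → φ = 1 → 1 = 1
(ψ → φ) → φ = 1 → 1 = 1
¬ψ = ¬1 = 1
¬ψ ∨ φ = 1 ∨ 1 = 1
((ψ → φ) → φ) → (¬ψ ∨ φ) = 1 → 1 = 1
((φ → ψ) ↔ (ψ ∨ (ψ → φ))) → (((ψ → φ) → φ) → (¬ψ ∨ φ)) = 1 → 1 = 1
(¬¬φ ∨ ¬ψ) → (((φ → ψ) ↔ (ψ ∨ (ψ → φ))) → (((ψ → φ) → φ) → (¬ψ ∨ φ))) = 1 → 1 = 1
¬ψ = ¬1 = 1
φ ∨ ψ = 1 ∨ 1 = 1
φ → (φ ∨ ψ) = 1 → 1 = 1
¬ψ → (φ → (φ ∨ ψ)) = 1 → 1 = 1
¬(¬ψ → (φ → (φ ∨ ψ))) = ¬1 = 1
¬¬(¬ψ → (φ → (φ ∨ ψ))) = ¬1 = 1
((¬¬φ ∨ ¬ψ) → (((φ → ψ) ↔ (ψ ∨ (ψ → φ))) → (((ψ → φ) → φ) → (¬ψ ∨ φ)))) ∨ ¬¬(¬ψ → (φ → (φ ∨ ψ))) = 1 ∨ 1 = 1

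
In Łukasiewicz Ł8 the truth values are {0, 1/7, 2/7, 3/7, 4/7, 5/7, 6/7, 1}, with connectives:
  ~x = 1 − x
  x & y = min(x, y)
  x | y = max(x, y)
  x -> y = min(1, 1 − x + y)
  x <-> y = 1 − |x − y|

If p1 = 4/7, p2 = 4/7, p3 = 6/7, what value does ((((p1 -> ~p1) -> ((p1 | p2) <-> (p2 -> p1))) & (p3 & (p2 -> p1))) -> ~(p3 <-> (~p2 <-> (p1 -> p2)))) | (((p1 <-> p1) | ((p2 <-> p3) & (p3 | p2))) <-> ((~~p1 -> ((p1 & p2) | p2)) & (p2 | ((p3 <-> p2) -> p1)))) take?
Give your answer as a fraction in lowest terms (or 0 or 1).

~p1 = ~4/7 = 3/7
p1 -> ~p1 = 4/7 -> 3/7 = 6/7
p1 | p2 = 4/7 | 4/7 = 4/7
p2 -> p1 = 4/7 -> 4/7 = 1
(p1 | p2) <-> (p2 -> p1) = 4/7 <-> 1 = 4/7
(p1 -> ~p1) -> ((p1 | p2) <-> (p2 -> p1)) = 6/7 -> 4/7 = 5/7
p2 -> p1 = 4/7 -> 4/7 = 1
p3 & (p2 -> p1) = 6/7 & 1 = 6/7
((p1 -> ~p1) -> ((p1 | p2) <-> (p2 -> p1))) & (p3 & (p2 -> p1)) = 5/7 & 6/7 = 5/7
~p2 = ~4/7 = 3/7
p1 -> p2 = 4/7 -> 4/7 = 1
~p2 <-> (p1 -> p2) = 3/7 <-> 1 = 3/7
p3 <-> (~p2 <-> (p1 -> p2)) = 6/7 <-> 3/7 = 4/7
~(p3 <-> (~p2 <-> (p1 -> p2))) = ~4/7 = 3/7
(((p1 -> ~p1) -> ((p1 | p2) <-> (p2 -> p1))) & (p3 & (p2 -> p1))) -> ~(p3 <-> (~p2 <-> (p1 -> p2))) = 5/7 -> 3/7 = 5/7
p1 <-> p1 = 4/7 <-> 4/7 = 1
p2 <-> p3 = 4/7 <-> 6/7 = 5/7
p3 | p2 = 6/7 | 4/7 = 6/7
(p2 <-> p3) & (p3 | p2) = 5/7 & 6/7 = 5/7
(p1 <-> p1) | ((p2 <-> p3) & (p3 | p2)) = 1 | 5/7 = 1
~p1 = ~4/7 = 3/7
~~p1 = ~3/7 = 4/7
p1 & p2 = 4/7 & 4/7 = 4/7
(p1 & p2) | p2 = 4/7 | 4/7 = 4/7
~~p1 -> ((p1 & p2) | p2) = 4/7 -> 4/7 = 1
p3 <-> p2 = 6/7 <-> 4/7 = 5/7
(p3 <-> p2) -> p1 = 5/7 -> 4/7 = 6/7
p2 | ((p3 <-> p2) -> p1) = 4/7 | 6/7 = 6/7
(~~p1 -> ((p1 & p2) | p2)) & (p2 | ((p3 <-> p2) -> p1)) = 1 & 6/7 = 6/7
((p1 <-> p1) | ((p2 <-> p3) & (p3 | p2))) <-> ((~~p1 -> ((p1 & p2) | p2)) & (p2 | ((p3 <-> p2) -> p1))) = 1 <-> 6/7 = 6/7
((((p1 -> ~p1) -> ((p1 | p2) <-> (p2 -> p1))) & (p3 & (p2 -> p1))) -> ~(p3 <-> (~p2 <-> (p1 -> p2)))) | (((p1 <-> p1) | ((p2 <-> p3) & (p3 | p2))) <-> ((~~p1 -> ((p1 & p2) | p2)) & (p2 | ((p3 <-> p2) -> p1)))) = 5/7 | 6/7 = 6/7

6/7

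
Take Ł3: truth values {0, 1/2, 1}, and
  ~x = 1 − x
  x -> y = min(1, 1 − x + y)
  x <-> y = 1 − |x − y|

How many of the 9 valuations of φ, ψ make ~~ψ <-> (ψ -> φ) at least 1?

2

φ = 0, ψ = 0 ↦ 0  <
φ = 0, ψ = 1/2 ↦ 1  ≥
φ = 0, ψ = 1 ↦ 0  <
φ = 1/2, ψ = 0 ↦ 0  <
φ = 1/2, ψ = 1/2 ↦ 1/2  <
φ = 1/2, ψ = 1 ↦ 1/2  <
φ = 1, ψ = 0 ↦ 0  <
φ = 1, ψ = 1/2 ↦ 1/2  <
φ = 1, ψ = 1 ↦ 1  ≥
So 2 of the 9 assignments meet the threshold.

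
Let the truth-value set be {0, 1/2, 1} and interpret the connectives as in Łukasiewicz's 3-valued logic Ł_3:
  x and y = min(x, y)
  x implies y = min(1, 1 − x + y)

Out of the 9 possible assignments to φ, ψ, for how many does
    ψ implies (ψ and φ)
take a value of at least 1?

6

φ = 0, ψ = 0 ↦ 1  ≥
φ = 0, ψ = 1/2 ↦ 1/2  <
φ = 0, ψ = 1 ↦ 0  <
φ = 1/2, ψ = 0 ↦ 1  ≥
φ = 1/2, ψ = 1/2 ↦ 1  ≥
φ = 1/2, ψ = 1 ↦ 1/2  <
φ = 1, ψ = 0 ↦ 1  ≥
φ = 1, ψ = 1/2 ↦ 1  ≥
φ = 1, ψ = 1 ↦ 1  ≥
So 6 of the 9 assignments meet the threshold.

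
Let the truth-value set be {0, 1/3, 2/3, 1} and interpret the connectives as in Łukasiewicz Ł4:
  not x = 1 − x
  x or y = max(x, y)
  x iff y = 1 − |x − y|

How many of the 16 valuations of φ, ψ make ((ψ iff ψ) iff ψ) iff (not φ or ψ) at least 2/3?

13

φ = 0, ψ = 0 ↦ 0  <
φ = 0, ψ = 1/3 ↦ 1/3  <
φ = 0, ψ = 2/3 ↦ 2/3  ≥
φ = 0, ψ = 1 ↦ 1  ≥
φ = 1/3, ψ = 0 ↦ 1/3  <
φ = 1/3, ψ = 1/3 ↦ 2/3  ≥
φ = 1/3, ψ = 2/3 ↦ 1  ≥
φ = 1/3, ψ = 1 ↦ 1  ≥
φ = 2/3, ψ = 0 ↦ 2/3  ≥
φ = 2/3, ψ = 1/3 ↦ 1  ≥
φ = 2/3, ψ = 2/3 ↦ 1  ≥
φ = 2/3, ψ = 1 ↦ 1  ≥
φ = 1, ψ = 0 ↦ 1  ≥
φ = 1, ψ = 1/3 ↦ 1  ≥
φ = 1, ψ = 2/3 ↦ 1  ≥
φ = 1, ψ = 1 ↦ 1  ≥
So 13 of the 16 assignments meet the threshold.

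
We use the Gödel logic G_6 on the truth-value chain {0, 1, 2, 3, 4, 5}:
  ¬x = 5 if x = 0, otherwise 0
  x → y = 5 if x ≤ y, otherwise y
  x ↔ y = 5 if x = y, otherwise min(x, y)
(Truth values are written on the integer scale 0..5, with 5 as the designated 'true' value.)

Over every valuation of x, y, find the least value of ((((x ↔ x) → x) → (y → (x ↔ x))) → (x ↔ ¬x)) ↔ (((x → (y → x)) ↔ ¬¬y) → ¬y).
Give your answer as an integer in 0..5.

Take x = 0, y = 0:
x ↔ x = 0 ↔ 0 = 5
(x ↔ x) → x = 5 → 0 = 0
x ↔ x = 0 ↔ 0 = 5
y → (x ↔ x) = 0 → 5 = 5
((x ↔ x) → x) → (y → (x ↔ x)) = 0 → 5 = 5
¬x = ¬0 = 5
x ↔ ¬x = 0 ↔ 5 = 0
(((x ↔ x) → x) → (y → (x ↔ x))) → (x ↔ ¬x) = 5 → 0 = 0
y → x = 0 → 0 = 5
x → (y → x) = 0 → 5 = 5
¬y = ¬0 = 5
¬¬y = ¬5 = 0
(x → (y → x)) ↔ ¬¬y = 5 ↔ 0 = 0
¬y = ¬0 = 5
((x → (y → x)) ↔ ¬¬y) → ¬y = 0 → 5 = 5
((((x ↔ x) → x) → (y → (x ↔ x))) → (x ↔ ¬x)) ↔ (((x → (y → x)) ↔ ¬¬y) → ¬y) = 0 ↔ 5 = 0
No assignment yields a value below 0, so this is the minimum.

0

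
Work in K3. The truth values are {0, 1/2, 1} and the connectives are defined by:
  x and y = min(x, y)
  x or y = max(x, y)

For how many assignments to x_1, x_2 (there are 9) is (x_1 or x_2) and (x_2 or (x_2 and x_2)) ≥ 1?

x_1 = 0, x_2 = 0 ↦ 0  <
x_1 = 0, x_2 = 1/2 ↦ 1/2  <
x_1 = 0, x_2 = 1 ↦ 1  ≥
x_1 = 1/2, x_2 = 0 ↦ 0  <
x_1 = 1/2, x_2 = 1/2 ↦ 1/2  <
x_1 = 1/2, x_2 = 1 ↦ 1  ≥
x_1 = 1, x_2 = 0 ↦ 0  <
x_1 = 1, x_2 = 1/2 ↦ 1/2  <
x_1 = 1, x_2 = 1 ↦ 1  ≥
So 3 of the 9 assignments meet the threshold.

3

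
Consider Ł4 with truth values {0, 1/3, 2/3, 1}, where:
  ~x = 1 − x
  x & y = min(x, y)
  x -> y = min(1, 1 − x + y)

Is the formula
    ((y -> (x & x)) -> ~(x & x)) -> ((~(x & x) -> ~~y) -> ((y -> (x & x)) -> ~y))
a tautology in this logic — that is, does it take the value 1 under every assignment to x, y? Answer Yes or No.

No

Counterexample: take x = 1/3, y = 2/3.
x & x = 1/3 & 1/3 = 1/3
y -> (x & x) = 2/3 -> 1/3 = 2/3
x & x = 1/3 & 1/3 = 1/3
~(x & x) = ~1/3 = 2/3
(y -> (x & x)) -> ~(x & x) = 2/3 -> 2/3 = 1
x & x = 1/3 & 1/3 = 1/3
~(x & x) = ~1/3 = 2/3
~y = ~2/3 = 1/3
~~y = ~1/3 = 2/3
~(x & x) -> ~~y = 2/3 -> 2/3 = 1
x & x = 1/3 & 1/3 = 1/3
y -> (x & x) = 2/3 -> 1/3 = 2/3
~y = ~2/3 = 1/3
(y -> (x & x)) -> ~y = 2/3 -> 1/3 = 2/3
(~(x & x) -> ~~y) -> ((y -> (x & x)) -> ~y) = 1 -> 2/3 = 2/3
((y -> (x & x)) -> ~(x & x)) -> ((~(x & x) -> ~~y) -> ((y -> (x & x)) -> ~y)) = 1 -> 2/3 = 2/3
This gives 2/3 ≠ 1.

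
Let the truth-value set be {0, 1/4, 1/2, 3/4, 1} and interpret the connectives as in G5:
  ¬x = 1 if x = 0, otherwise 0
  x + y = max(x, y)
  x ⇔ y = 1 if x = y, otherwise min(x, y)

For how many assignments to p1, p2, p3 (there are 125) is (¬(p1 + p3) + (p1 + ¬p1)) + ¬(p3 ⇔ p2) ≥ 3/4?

value 1: 74 assignments (counts)
value 3/4: 17 assignments (counts)
value 1/2: 17 assignments
value 1/4: 17 assignments
So 91 of the 125 assignments meet the threshold.

91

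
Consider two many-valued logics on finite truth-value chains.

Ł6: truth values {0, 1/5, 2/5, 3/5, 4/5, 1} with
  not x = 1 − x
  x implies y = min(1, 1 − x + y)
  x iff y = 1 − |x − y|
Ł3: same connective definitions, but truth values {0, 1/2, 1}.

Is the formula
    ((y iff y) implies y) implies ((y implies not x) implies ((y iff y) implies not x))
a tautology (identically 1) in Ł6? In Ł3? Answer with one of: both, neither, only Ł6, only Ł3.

In Ł6: every assignment gives 1 — tautology.
In Ł3: every assignment gives 1 — tautology.

both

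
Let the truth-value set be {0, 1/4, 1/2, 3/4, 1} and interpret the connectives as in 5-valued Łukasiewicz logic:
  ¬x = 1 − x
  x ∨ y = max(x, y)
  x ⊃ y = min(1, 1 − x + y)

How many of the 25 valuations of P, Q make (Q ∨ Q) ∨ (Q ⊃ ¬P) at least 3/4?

24

value 1: 19 assignments (counts)
value 3/4: 5 assignments (counts)
value 1/2: 1 assignment
So 24 of the 25 assignments meet the threshold.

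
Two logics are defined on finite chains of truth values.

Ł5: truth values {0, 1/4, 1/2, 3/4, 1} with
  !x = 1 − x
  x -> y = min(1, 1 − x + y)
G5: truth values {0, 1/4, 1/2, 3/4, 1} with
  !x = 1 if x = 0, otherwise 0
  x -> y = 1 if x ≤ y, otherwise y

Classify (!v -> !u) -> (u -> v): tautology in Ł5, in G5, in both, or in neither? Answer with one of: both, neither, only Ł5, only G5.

In Ł5: every assignment gives 1 — tautology.
In G5: at u = 1/2, v = 1/4 the value is 1/4 — not a tautology.

only Ł5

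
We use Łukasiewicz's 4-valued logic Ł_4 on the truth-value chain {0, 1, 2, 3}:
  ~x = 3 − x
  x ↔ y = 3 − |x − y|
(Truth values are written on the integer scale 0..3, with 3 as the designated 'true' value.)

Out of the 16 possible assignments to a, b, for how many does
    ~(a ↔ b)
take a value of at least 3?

a = 0, b = 0 ↦ 0  <
a = 0, b = 1 ↦ 1  <
a = 0, b = 2 ↦ 2  <
a = 0, b = 3 ↦ 3  ≥
a = 1, b = 0 ↦ 1  <
a = 1, b = 1 ↦ 0  <
a = 1, b = 2 ↦ 1  <
a = 1, b = 3 ↦ 2  <
a = 2, b = 0 ↦ 2  <
a = 2, b = 1 ↦ 1  <
a = 2, b = 2 ↦ 0  <
a = 2, b = 3 ↦ 1  <
a = 3, b = 0 ↦ 3  ≥
a = 3, b = 1 ↦ 2  <
a = 3, b = 2 ↦ 1  <
a = 3, b = 3 ↦ 0  <
So 2 of the 16 assignments meet the threshold.

2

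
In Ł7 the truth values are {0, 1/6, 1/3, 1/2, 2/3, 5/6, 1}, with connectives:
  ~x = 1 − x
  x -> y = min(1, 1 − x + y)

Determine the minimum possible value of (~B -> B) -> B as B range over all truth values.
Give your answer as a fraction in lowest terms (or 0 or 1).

Take B = 1/2:
~B = ~1/2 = 1/2
~B -> B = 1/2 -> 1/2 = 1
(~B -> B) -> B = 1 -> 1/2 = 1/2
No assignment yields a value below 1/2, so this is the minimum.

1/2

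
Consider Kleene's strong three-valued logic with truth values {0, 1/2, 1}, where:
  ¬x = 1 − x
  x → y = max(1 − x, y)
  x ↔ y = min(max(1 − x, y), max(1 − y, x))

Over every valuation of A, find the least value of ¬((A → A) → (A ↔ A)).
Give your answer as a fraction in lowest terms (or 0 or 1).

0

Take A = 0:
A → A = 0 → 0 = 1
A ↔ A = 0 ↔ 0 = 1
(A → A) → (A ↔ A) = 1 → 1 = 1
¬((A → A) → (A ↔ A)) = ¬1 = 0
No assignment yields a value below 0, so this is the minimum.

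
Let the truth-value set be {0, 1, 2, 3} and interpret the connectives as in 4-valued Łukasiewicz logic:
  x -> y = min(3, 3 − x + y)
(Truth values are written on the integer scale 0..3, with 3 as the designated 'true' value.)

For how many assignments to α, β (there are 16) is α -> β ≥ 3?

α = 0, β = 0 ↦ 3  ≥
α = 0, β = 1 ↦ 3  ≥
α = 0, β = 2 ↦ 3  ≥
α = 0, β = 3 ↦ 3  ≥
α = 1, β = 0 ↦ 2  <
α = 1, β = 1 ↦ 3  ≥
α = 1, β = 2 ↦ 3  ≥
α = 1, β = 3 ↦ 3  ≥
α = 2, β = 0 ↦ 1  <
α = 2, β = 1 ↦ 2  <
α = 2, β = 2 ↦ 3  ≥
α = 2, β = 3 ↦ 3  ≥
α = 3, β = 0 ↦ 0  <
α = 3, β = 1 ↦ 1  <
α = 3, β = 2 ↦ 2  <
α = 3, β = 3 ↦ 3  ≥
So 10 of the 16 assignments meet the threshold.

10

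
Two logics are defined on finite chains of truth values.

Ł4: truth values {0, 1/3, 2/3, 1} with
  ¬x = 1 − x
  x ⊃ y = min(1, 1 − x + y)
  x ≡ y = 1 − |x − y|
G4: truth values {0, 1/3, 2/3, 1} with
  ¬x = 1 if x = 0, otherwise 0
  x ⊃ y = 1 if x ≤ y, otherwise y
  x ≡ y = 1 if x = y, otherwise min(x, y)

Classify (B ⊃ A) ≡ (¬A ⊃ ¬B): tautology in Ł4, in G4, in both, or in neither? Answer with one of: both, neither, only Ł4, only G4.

only Ł4

In Ł4: every assignment gives 1 — tautology.
In G4: at A = 1/3, B = 2/3 the value is 1/3 — not a tautology.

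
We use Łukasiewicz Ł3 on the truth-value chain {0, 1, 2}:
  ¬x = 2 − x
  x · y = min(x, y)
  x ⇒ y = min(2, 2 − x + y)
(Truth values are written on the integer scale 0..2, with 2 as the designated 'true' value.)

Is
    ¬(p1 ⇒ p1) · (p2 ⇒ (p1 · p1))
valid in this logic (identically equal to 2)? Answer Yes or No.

No

Counterexample: take p1 = 0, p2 = 0.
p1 ⇒ p1 = 0 ⇒ 0 = 2
¬(p1 ⇒ p1) = ¬2 = 0
p1 · p1 = 0 · 0 = 0
p2 ⇒ (p1 · p1) = 0 ⇒ 0 = 2
¬(p1 ⇒ p1) · (p2 ⇒ (p1 · p1)) = 0 · 2 = 0
This gives 0 ≠ 2.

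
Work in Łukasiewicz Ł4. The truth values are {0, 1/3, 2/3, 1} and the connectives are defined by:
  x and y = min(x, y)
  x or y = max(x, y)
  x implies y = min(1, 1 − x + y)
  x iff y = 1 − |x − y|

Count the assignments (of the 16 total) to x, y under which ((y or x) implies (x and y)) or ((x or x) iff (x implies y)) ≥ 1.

5

x = 0, y = 0 ↦ 1  ≥
x = 0, y = 1/3 ↦ 2/3  <
x = 0, y = 2/3 ↦ 1/3  <
x = 0, y = 1 ↦ 0  <
x = 1/3, y = 0 ↦ 2/3  <
x = 1/3, y = 1/3 ↦ 1  ≥
x = 1/3, y = 2/3 ↦ 2/3  <
x = 1/3, y = 1 ↦ 1/3  <
x = 2/3, y = 0 ↦ 2/3  <
x = 2/3, y = 1/3 ↦ 1  ≥
x = 2/3, y = 2/3 ↦ 1  ≥
x = 2/3, y = 1 ↦ 2/3  <
x = 1, y = 0 ↦ 0  <
x = 1, y = 1/3 ↦ 1/3  <
x = 1, y = 2/3 ↦ 2/3  <
x = 1, y = 1 ↦ 1  ≥
So 5 of the 16 assignments meet the threshold.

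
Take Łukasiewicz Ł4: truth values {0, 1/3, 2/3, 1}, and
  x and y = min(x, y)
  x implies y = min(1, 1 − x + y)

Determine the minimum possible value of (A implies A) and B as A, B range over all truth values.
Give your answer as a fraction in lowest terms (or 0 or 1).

Take A = 0, B = 0:
A implies A = 0 implies 0 = 1
(A implies A) and B = 1 and 0 = 0
No assignment yields a value below 0, so this is the minimum.

0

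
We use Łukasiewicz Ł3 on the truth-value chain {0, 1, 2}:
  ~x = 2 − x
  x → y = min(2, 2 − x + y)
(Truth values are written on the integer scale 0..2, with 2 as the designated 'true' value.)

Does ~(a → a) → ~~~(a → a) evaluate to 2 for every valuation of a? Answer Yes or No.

Yes

a = 0 ↦ 2
a = 1 ↦ 2
a = 2 ↦ 2
Every assignment gives a value ≥ 2.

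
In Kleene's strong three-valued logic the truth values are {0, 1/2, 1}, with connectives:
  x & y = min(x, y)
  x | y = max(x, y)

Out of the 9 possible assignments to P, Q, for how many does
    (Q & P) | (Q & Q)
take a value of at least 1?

P = 0, Q = 0 ↦ 0  <
P = 0, Q = 1/2 ↦ 1/2  <
P = 0, Q = 1 ↦ 1  ≥
P = 1/2, Q = 0 ↦ 0  <
P = 1/2, Q = 1/2 ↦ 1/2  <
P = 1/2, Q = 1 ↦ 1  ≥
P = 1, Q = 0 ↦ 0  <
P = 1, Q = 1/2 ↦ 1/2  <
P = 1, Q = 1 ↦ 1  ≥
So 3 of the 9 assignments meet the threshold.

3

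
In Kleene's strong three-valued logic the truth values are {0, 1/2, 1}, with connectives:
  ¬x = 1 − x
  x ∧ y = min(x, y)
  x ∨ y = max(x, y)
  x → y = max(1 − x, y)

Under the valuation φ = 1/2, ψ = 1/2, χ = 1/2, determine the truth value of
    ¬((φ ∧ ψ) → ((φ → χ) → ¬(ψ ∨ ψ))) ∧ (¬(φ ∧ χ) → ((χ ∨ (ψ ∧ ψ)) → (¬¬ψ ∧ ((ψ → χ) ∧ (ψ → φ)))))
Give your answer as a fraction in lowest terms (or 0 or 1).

φ ∧ ψ = 1/2 ∧ 1/2 = 1/2
φ → χ = 1/2 → 1/2 = 1/2
ψ ∨ ψ = 1/2 ∨ 1/2 = 1/2
¬(ψ ∨ ψ) = ¬1/2 = 1/2
(φ → χ) → ¬(ψ ∨ ψ) = 1/2 → 1/2 = 1/2
(φ ∧ ψ) → ((φ → χ) → ¬(ψ ∨ ψ)) = 1/2 → 1/2 = 1/2
¬((φ ∧ ψ) → ((φ → χ) → ¬(ψ ∨ ψ))) = ¬1/2 = 1/2
φ ∧ χ = 1/2 ∧ 1/2 = 1/2
¬(φ ∧ χ) = ¬1/2 = 1/2
ψ ∧ ψ = 1/2 ∧ 1/2 = 1/2
χ ∨ (ψ ∧ ψ) = 1/2 ∨ 1/2 = 1/2
¬ψ = ¬1/2 = 1/2
¬¬ψ = ¬1/2 = 1/2
ψ → χ = 1/2 → 1/2 = 1/2
ψ → φ = 1/2 → 1/2 = 1/2
(ψ → χ) ∧ (ψ → φ) = 1/2 ∧ 1/2 = 1/2
¬¬ψ ∧ ((ψ → χ) ∧ (ψ → φ)) = 1/2 ∧ 1/2 = 1/2
(χ ∨ (ψ ∧ ψ)) → (¬¬ψ ∧ ((ψ → χ) ∧ (ψ → φ))) = 1/2 → 1/2 = 1/2
¬(φ ∧ χ) → ((χ ∨ (ψ ∧ ψ)) → (¬¬ψ ∧ ((ψ → χ) ∧ (ψ → φ)))) = 1/2 → 1/2 = 1/2
¬((φ ∧ ψ) → ((φ → χ) → ¬(ψ ∨ ψ))) ∧ (¬(φ ∧ χ) → ((χ ∨ (ψ ∧ ψ)) → (¬¬ψ ∧ ((ψ → χ) ∧ (ψ → φ))))) = 1/2 ∧ 1/2 = 1/2

1/2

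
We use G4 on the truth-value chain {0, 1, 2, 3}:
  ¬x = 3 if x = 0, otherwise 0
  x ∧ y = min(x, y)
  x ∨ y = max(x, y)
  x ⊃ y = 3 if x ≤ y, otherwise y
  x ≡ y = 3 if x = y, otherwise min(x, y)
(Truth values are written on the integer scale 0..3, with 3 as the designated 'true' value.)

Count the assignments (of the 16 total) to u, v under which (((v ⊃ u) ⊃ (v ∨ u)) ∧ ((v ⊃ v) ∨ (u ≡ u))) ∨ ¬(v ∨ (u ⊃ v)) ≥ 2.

14

u = 0, v = 0 ↦ 0  <
u = 0, v = 1 ↦ 3  ≥
u = 0, v = 2 ↦ 3  ≥
u = 0, v = 3 ↦ 3  ≥
u = 1, v = 0 ↦ 3  ≥
u = 1, v = 1 ↦ 1  <
u = 1, v = 2 ↦ 3  ≥
u = 1, v = 3 ↦ 3  ≥
u = 2, v = 0 ↦ 3  ≥
u = 2, v = 1 ↦ 2  ≥
u = 2, v = 2 ↦ 2  ≥
u = 2, v = 3 ↦ 3  ≥
u = 3, v = 0 ↦ 3  ≥
u = 3, v = 1 ↦ 3  ≥
u = 3, v = 2 ↦ 3  ≥
u = 3, v = 3 ↦ 3  ≥
So 14 of the 16 assignments meet the threshold.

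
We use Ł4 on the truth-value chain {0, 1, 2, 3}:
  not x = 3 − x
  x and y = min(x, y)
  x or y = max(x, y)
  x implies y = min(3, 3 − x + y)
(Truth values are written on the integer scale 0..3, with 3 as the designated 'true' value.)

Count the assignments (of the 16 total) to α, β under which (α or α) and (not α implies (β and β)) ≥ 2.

α = 0, β = 0 ↦ 0  <
α = 0, β = 1 ↦ 0  <
α = 0, β = 2 ↦ 0  <
α = 0, β = 3 ↦ 0  <
α = 1, β = 0 ↦ 1  <
α = 1, β = 1 ↦ 1  <
α = 1, β = 2 ↦ 1  <
α = 1, β = 3 ↦ 1  <
α = 2, β = 0 ↦ 2  ≥
α = 2, β = 1 ↦ 2  ≥
α = 2, β = 2 ↦ 2  ≥
α = 2, β = 3 ↦ 2  ≥
α = 3, β = 0 ↦ 3  ≥
α = 3, β = 1 ↦ 3  ≥
α = 3, β = 2 ↦ 3  ≥
α = 3, β = 3 ↦ 3  ≥
So 8 of the 16 assignments meet the threshold.

8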